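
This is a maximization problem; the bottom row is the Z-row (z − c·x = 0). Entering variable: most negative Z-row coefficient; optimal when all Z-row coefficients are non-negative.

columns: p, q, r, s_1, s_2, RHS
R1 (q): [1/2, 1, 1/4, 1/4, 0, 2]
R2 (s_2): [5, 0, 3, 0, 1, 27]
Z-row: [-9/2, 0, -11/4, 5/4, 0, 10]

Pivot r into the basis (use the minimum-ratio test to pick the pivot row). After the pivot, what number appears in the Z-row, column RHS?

32

Ratio test on column r — row 1: 2/(1/4) = 8; row 2: 27/3 = 9. Minimum is 8 at row 1 (q leaves); pivot element 1/4.
Divide row 1 by 1/4; eliminate column r from the other rows.
Z-row update in column RHS: 10 − (-11/4)·8 = 32.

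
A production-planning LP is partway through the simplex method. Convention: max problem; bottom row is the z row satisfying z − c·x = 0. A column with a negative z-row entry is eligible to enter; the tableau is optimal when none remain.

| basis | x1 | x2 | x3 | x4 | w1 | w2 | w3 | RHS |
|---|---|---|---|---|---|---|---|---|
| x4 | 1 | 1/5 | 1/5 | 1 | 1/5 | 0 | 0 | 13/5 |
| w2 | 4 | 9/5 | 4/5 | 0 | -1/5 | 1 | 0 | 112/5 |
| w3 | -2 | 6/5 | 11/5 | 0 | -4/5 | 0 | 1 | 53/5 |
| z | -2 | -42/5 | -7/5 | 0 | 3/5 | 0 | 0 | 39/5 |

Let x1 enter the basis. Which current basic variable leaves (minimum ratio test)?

x4

Column x1 entries and ratios — x4: (13/5)/1 = 13/5; w2: (112/5)/4 = 28/5; w3: -2 ≤ 0, skip.
Smallest ratio is 13/5 in the row of x4, so x4 leaves.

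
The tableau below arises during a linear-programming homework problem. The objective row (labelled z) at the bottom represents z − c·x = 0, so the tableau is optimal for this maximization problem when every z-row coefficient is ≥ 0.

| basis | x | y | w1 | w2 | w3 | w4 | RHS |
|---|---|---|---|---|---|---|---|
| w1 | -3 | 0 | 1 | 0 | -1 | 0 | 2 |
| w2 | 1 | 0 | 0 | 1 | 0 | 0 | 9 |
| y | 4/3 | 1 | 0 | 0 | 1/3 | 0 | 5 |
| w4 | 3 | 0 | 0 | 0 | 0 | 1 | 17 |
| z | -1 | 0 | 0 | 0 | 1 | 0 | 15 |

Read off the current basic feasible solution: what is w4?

w4 is basic (row 4); its value is the RHS of that row, 17.

17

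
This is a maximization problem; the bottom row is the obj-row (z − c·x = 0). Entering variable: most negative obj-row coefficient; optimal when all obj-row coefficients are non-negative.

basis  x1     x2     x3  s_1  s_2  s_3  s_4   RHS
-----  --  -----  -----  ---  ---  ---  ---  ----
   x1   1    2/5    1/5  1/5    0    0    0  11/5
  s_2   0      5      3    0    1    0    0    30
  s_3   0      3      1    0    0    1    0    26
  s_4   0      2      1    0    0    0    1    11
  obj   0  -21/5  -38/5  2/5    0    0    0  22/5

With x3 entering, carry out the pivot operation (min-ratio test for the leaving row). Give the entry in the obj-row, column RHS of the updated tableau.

402/5

Ratio test on column x3 — row 1: (11/5)/(1/5) = 11; row 2: 30/3 = 10; row 3: 26/1 = 26; row 4: 11/1 = 11. Minimum is 10 at row 2 (s_2 leaves); pivot element 3.
Divide row 2 by 3; eliminate column x3 from the other rows.
obj-row update in column RHS: 22/5 − (-38/5)·10 = 402/5.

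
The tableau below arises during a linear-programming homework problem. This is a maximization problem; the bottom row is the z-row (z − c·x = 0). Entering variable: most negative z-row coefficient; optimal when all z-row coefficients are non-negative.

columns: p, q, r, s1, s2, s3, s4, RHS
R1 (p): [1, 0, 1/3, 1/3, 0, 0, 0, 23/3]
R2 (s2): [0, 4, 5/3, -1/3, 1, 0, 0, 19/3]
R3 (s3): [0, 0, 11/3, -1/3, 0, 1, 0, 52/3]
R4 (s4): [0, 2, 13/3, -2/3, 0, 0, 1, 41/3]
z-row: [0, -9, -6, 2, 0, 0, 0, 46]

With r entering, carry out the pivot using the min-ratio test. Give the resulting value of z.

Ratio test on column r — row 1: (23/3)/(1/3) = 23; row 2: (19/3)/(5/3) = 19/5; row 3: (52/3)/(11/3) = 52/11; row 4: (41/3)/(13/3) = 41/13. Minimum is 41/13 at row 4 (s4 leaves); pivot element 13/3.
Pivot on row 4; the z-row RHS becomes 46 − (-6)·(41/13) = 844/13.

844/13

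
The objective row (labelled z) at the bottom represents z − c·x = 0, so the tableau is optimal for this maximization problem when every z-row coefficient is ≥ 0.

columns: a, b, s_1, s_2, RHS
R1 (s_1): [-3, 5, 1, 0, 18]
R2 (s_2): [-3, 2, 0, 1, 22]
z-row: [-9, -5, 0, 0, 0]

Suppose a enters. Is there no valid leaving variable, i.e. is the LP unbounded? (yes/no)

Every constraint-row entry in column a is ≤ 0, so increasing a is unbounded.

yes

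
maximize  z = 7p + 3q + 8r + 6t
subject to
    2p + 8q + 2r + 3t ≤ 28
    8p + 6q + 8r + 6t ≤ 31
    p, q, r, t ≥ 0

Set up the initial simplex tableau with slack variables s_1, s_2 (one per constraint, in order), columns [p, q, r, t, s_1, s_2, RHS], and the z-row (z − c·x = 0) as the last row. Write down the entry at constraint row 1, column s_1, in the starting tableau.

Slack s_1 belongs to constraint 1; its column is the unit vector e_1, so the entry in row 1 is 1.

1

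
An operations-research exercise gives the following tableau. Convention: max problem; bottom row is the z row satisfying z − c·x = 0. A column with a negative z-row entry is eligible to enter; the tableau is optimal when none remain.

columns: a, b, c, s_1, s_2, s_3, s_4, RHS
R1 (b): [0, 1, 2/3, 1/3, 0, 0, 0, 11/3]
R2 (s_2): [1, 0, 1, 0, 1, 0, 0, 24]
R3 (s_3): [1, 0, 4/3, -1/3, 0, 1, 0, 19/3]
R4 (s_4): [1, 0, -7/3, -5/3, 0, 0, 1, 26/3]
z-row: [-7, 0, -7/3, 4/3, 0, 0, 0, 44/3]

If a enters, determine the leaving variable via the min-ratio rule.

Column a entries and ratios — b: 0 ≤ 0, skip; s_2: 24/1 = 24; s_3: (19/3)/1 = 19/3; s_4: (26/3)/1 = 26/3.
Smallest ratio is 19/3 in the row of s_3, so s_3 leaves.

s_3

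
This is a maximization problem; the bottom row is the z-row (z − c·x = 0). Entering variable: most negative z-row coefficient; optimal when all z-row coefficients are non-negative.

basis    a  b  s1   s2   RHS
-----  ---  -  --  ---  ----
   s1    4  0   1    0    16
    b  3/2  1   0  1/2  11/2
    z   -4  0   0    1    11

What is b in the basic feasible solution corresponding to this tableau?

b is basic (row 2); its value is the RHS of that row, 11/2.

11/2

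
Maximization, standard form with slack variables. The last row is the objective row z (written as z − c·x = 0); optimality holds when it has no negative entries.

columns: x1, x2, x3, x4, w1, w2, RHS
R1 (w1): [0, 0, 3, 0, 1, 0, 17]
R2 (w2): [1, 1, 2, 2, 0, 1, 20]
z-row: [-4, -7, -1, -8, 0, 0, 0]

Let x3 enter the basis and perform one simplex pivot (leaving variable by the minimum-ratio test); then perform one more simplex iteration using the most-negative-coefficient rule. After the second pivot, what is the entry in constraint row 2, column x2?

1/2

Ratio test on column x3 — row 1: 17/3 = 17/3; row 2: 20/2 = 10. Minimum is 17/3 at row 1 (w1 leaves); pivot element 3.
Divide row 1 by 3; eliminate column x3 from the other rows.
Second iteration: most negative z-row entry is -8 in column x4, so x4 enters.
Ratio test on column x4 — row 1: entry 0 ≤ 0; row 2: (26/3)/2 = 13/3. Minimum is 13/3 at row 2 (w2 leaves); pivot element 2.
Divide row 2 by 2; eliminate column x4 from the other rows.
After both pivots, the entry at constraint row 2, column x2 is 1/2.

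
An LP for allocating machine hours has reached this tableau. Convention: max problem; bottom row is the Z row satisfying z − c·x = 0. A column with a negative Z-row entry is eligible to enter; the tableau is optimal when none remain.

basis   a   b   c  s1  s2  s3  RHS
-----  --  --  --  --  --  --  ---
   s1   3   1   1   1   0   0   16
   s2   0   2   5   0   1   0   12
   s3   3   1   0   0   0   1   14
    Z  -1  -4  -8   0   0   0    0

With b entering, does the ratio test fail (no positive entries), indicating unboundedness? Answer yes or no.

Column b has positive entries in row(s) 1, 2, 3, so the ratio test bounds it — not unbounded.

no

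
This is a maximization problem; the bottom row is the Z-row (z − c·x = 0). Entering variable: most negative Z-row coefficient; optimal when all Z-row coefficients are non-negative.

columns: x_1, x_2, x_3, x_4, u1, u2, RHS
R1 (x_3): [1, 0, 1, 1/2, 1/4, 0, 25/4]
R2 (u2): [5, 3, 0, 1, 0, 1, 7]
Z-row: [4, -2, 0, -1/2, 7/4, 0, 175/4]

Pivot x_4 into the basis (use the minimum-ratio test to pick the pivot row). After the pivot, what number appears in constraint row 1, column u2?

-1/2

Ratio test on column x_4 — row 1: (25/4)/(1/2) = 25/2; row 2: 7/1 = 7. Minimum is 7 at row 2 (u2 leaves); pivot element 1.
Divide row 2 by 1; eliminate column x_4 from the other rows.
Row 1 update in column u2: 0 − (1/2)·1 = -1/2.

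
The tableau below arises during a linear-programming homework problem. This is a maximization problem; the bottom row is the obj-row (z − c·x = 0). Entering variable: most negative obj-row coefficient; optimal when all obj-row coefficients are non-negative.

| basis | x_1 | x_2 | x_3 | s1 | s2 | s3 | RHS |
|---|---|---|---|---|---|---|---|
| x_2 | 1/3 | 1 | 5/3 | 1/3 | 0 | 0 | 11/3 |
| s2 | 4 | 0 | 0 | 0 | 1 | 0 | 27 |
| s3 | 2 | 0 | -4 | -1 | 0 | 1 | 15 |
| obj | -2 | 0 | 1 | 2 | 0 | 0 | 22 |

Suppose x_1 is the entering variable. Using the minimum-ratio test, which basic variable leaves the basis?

s2

Column x_1 entries and ratios — x_2: (11/3)/(1/3) = 11; s2: 27/4 = 27/4; s3: 15/2 = 15/2.
Smallest ratio is 27/4 in the row of s2, so s2 leaves.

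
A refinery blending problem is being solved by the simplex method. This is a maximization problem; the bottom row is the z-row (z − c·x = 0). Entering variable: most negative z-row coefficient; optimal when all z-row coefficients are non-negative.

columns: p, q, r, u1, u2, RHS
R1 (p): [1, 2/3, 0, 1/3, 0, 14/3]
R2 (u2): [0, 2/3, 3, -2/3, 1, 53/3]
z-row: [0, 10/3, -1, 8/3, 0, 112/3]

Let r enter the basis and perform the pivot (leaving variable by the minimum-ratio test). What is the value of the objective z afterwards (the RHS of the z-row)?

Ratio test on column r — row 1: entry 0 ≤ 0; row 2: (53/3)/3 = 53/9. Minimum is 53/9 at row 2 (u2 leaves); pivot element 3.
Pivot on row 2; the z-row RHS becomes 112/3 − (-1)·(53/9) = 389/9.

389/9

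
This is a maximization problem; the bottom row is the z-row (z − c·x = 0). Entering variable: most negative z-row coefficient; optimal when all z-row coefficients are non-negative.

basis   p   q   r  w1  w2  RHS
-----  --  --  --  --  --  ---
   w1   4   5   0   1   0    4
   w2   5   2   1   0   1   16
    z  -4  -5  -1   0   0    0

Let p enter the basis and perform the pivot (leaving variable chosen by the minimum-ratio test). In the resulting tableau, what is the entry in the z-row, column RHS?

Ratio test on column p — row 1: 4/4 = 1; row 2: 16/5 = 16/5. Minimum is 1 at row 1 (w1 leaves); pivot element 4.
Divide row 1 by 4; eliminate column p from the other rows.
z-row update in column RHS: 0 − (-4)·1 = 4.

4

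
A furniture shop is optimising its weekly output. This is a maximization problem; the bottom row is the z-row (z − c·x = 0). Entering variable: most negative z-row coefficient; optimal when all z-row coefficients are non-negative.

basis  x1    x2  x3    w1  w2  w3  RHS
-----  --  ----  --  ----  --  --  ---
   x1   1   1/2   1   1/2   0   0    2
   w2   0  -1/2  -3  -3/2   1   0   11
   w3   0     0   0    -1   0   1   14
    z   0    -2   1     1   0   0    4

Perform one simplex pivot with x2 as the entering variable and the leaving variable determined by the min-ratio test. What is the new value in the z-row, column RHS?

12

Ratio test on column x2 — row 1: 2/(1/2) = 4; row 2: entry -1/2 ≤ 0; row 3: entry 0 ≤ 0. Minimum is 4 at row 1 (x1 leaves); pivot element 1/2.
Divide row 1 by 1/2; eliminate column x2 from the other rows.
z-row update in column RHS: 4 − (-2)·4 = 12.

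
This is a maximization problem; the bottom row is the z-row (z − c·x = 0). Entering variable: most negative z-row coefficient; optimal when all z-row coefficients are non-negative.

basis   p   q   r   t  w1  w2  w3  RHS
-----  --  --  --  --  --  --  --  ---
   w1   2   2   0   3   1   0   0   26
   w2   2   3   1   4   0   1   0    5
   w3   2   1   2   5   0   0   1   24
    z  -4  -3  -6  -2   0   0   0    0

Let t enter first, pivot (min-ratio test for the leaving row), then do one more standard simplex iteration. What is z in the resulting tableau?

Ratio test on column t — row 1: 26/3 = 26/3; row 2: 5/4 = 5/4; row 3: 24/5 = 24/5. Minimum is 5/4 at row 2 (w2 leaves); pivot element 4.
Pivot on row 2; the z-row RHS becomes 0 − (-2)·(5/4) = 5/2.
Next entering variable (most negative z-row entry -11/2): r.
Ratio test on column r — row 1: entry -3/4 ≤ 0; row 2: (5/4)/(1/4) = 5; row 3: (71/4)/(3/4) = 71/3. Minimum is 5 at row 2 (t leaves); pivot element 1/4.
After the second pivot the z-row RHS is 5/2 − (-11/2)·5 = 30.

30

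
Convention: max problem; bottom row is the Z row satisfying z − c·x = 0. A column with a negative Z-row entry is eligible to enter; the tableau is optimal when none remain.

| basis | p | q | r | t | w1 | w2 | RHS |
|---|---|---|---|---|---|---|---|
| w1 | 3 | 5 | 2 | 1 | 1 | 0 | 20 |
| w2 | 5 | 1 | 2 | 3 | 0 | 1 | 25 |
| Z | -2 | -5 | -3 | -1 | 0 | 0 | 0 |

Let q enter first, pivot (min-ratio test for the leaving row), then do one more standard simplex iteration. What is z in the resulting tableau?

Ratio test on column q — row 1: 20/5 = 4; row 2: 25/1 = 25. Minimum is 4 at row 1 (w1 leaves); pivot element 5.
Pivot on row 1; the Z-row RHS becomes 0 − (-5)·4 = 20.
Next entering variable (most negative Z-row entry -1): r.
Ratio test on column r — row 1: 4/(2/5) = 10; row 2: 21/(8/5) = 105/8. Minimum is 10 at row 1 (q leaves); pivot element 2/5.
After the second pivot the Z-row RHS is 20 − (-1)·10 = 30.

30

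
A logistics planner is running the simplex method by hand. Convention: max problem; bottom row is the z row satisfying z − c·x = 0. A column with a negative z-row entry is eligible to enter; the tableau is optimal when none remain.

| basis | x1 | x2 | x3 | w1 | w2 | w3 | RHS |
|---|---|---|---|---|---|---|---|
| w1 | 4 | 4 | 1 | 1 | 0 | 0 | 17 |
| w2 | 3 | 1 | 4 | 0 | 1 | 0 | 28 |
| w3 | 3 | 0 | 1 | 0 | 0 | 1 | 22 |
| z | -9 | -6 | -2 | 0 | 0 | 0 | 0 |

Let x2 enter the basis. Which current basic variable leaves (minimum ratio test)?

w1

Column x2 entries and ratios — w1: 17/4 = 17/4; w2: 28/1 = 28; w3: 0 ≤ 0, skip.
Smallest ratio is 17/4 in the row of w1, so w1 leaves.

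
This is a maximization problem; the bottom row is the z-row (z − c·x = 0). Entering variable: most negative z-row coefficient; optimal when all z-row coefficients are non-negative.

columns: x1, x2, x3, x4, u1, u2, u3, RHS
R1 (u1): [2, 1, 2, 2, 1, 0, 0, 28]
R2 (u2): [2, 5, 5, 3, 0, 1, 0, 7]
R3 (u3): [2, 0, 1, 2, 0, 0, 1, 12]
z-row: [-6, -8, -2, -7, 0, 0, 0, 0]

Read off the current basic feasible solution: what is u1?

28

u1 is basic (row 1); its value is the RHS of that row, 28.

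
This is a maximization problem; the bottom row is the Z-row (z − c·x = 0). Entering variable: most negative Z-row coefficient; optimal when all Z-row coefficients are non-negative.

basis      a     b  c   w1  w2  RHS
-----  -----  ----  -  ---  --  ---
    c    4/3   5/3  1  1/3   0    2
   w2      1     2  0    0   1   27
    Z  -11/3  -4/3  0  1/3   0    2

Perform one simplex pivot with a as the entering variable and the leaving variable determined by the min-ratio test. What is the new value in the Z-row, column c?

11/4

Ratio test on column a — row 1: 2/(4/3) = 3/2; row 2: 27/1 = 27. Minimum is 3/2 at row 1 (c leaves); pivot element 4/3.
Divide row 1 by 4/3; eliminate column a from the other rows.
Z-row update in column c: 0 − (-11/3)·(3/4) = 11/4.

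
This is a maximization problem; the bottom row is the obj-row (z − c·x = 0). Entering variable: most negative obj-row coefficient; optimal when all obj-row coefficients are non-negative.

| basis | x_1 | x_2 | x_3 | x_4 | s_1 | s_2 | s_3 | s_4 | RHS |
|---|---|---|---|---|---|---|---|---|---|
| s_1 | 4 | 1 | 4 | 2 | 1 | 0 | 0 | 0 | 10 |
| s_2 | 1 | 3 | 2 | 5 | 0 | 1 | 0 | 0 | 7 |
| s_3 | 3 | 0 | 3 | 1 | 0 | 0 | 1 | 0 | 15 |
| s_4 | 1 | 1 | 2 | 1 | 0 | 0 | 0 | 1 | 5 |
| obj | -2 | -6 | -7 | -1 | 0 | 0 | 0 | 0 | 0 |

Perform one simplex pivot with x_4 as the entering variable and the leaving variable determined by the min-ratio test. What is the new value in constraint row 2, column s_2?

Ratio test on column x_4 — row 1: 10/2 = 5; row 2: 7/5 = 7/5; row 3: 15/1 = 15; row 4: 5/1 = 5. Minimum is 7/5 at row 2 (s_2 leaves); pivot element 5.
Divide row 2 by 5; eliminate column x_4 from the other rows.
In the new row 2, the s_2 entry is the old entry divided by the pivot: 1/5 = 1/5.

1/5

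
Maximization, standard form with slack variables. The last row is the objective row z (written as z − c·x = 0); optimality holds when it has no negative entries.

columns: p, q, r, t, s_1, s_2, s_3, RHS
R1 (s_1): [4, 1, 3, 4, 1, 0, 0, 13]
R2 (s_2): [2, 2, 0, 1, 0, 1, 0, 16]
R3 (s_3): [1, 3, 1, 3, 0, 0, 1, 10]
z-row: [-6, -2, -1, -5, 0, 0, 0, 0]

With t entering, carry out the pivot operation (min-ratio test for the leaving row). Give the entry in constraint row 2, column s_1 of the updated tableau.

-1/4

Ratio test on column t — row 1: 13/4 = 13/4; row 2: 16/1 = 16; row 3: 10/3 = 10/3. Minimum is 13/4 at row 1 (s_1 leaves); pivot element 4.
Divide row 1 by 4; eliminate column t from the other rows.
Row 2 update in column s_1: 0 − 1·(1/4) = -1/4.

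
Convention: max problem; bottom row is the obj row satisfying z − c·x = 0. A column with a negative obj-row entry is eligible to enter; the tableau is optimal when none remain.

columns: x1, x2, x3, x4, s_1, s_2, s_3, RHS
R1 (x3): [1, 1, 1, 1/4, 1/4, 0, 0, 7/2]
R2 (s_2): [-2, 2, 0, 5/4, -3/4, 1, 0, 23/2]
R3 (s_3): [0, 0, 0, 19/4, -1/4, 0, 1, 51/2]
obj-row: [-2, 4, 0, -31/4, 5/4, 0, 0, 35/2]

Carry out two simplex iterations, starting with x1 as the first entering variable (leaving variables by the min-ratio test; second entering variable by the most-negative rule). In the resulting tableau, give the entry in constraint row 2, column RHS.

Ratio test on column x1 — row 1: (7/2)/1 = 7/2; row 2: entry -2 ≤ 0; row 3: entry 0 ≤ 0. Minimum is 7/2 at row 1 (x3 leaves); pivot element 1.
Divide row 1 by 1; eliminate column x1 from the other rows.
Second iteration: most negative obj-row entry is -29/4 in column x4, so x4 enters.
Ratio test on column x4 — row 1: (7/2)/(1/4) = 14; row 2: (37/2)/(7/4) = 74/7; row 3: (51/2)/(19/4) = 102/19. Minimum is 102/19 at row 3 (s_3 leaves); pivot element 19/4.
Divide row 3 by 19/4; eliminate column x4 from the other rows.
After both pivots, the entry at constraint row 2, column RHS is 173/19.

173/19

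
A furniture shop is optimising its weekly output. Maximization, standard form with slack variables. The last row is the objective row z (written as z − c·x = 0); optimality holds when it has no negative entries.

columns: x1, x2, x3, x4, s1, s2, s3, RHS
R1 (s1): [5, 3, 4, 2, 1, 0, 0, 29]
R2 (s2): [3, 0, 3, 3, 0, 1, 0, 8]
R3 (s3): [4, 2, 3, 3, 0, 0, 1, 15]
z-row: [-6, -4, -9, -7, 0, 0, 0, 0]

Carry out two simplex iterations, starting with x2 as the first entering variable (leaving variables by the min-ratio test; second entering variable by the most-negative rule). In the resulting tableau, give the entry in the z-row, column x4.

Ratio test on column x2 — row 1: 29/3 = 29/3; row 2: entry 0 ≤ 0; row 3: 15/2 = 15/2. Minimum is 15/2 at row 3 (s3 leaves); pivot element 2.
Divide row 3 by 2; eliminate column x2 from the other rows.
Second iteration: most negative z-row entry is -3 in column x3, so x3 enters.
Ratio test on column x3 — row 1: entry -1/2 ≤ 0; row 2: 8/3 = 8/3; row 3: (15/2)/(3/2) = 5. Minimum is 8/3 at row 2 (s2 leaves); pivot element 3.
Divide row 2 by 3; eliminate column x3 from the other rows.
After both pivots, the entry at the z-row, column x4 is 2.

2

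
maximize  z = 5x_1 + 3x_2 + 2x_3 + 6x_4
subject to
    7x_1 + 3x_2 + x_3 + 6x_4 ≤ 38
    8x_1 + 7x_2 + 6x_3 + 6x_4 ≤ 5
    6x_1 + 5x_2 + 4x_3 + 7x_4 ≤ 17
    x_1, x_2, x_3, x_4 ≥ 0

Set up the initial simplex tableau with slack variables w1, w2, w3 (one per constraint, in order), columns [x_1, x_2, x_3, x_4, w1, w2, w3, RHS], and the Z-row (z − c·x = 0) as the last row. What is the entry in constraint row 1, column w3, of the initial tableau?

0

Slack w3 belongs to constraint 3; its column is the unit vector e_3, so the entry in row 1 is 0.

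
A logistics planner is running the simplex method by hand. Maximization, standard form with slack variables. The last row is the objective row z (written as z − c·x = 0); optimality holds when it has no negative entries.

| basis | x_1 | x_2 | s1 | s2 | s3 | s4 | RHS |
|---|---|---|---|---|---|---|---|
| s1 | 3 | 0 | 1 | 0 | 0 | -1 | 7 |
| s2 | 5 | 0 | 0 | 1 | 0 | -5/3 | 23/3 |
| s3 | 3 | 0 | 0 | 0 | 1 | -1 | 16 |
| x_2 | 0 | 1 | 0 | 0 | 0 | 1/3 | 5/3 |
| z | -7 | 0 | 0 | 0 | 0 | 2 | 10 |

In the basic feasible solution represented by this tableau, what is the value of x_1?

x_1 is not in the basis, so in the current basic feasible solution x_1 = 0.

0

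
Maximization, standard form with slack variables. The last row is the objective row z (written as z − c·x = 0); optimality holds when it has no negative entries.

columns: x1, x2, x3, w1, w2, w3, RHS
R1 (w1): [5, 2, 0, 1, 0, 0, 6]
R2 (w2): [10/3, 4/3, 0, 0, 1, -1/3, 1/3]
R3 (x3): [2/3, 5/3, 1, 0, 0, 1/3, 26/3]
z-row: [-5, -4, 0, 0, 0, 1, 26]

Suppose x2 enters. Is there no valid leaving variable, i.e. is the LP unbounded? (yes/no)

no

Column x2 has positive entries in row(s) 1, 2, 3, so the ratio test bounds it — not unbounded.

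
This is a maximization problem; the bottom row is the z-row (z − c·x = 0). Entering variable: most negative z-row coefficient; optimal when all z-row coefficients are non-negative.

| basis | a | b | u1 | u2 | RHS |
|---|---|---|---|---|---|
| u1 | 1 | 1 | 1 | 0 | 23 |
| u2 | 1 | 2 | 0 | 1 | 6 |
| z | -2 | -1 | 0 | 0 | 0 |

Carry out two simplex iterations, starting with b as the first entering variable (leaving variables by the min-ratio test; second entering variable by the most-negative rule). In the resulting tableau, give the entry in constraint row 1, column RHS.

17

Ratio test on column b — row 1: 23/1 = 23; row 2: 6/2 = 3. Minimum is 3 at row 2 (u2 leaves); pivot element 2.
Divide row 2 by 2; eliminate column b from the other rows.
Second iteration: most negative z-row entry is -3/2 in column a, so a enters.
Ratio test on column a — row 1: 20/(1/2) = 40; row 2: 3/(1/2) = 6. Minimum is 6 at row 2 (b leaves); pivot element 1/2.
Divide row 2 by 1/2; eliminate column a from the other rows.
After both pivots, the entry at constraint row 1, column RHS is 17.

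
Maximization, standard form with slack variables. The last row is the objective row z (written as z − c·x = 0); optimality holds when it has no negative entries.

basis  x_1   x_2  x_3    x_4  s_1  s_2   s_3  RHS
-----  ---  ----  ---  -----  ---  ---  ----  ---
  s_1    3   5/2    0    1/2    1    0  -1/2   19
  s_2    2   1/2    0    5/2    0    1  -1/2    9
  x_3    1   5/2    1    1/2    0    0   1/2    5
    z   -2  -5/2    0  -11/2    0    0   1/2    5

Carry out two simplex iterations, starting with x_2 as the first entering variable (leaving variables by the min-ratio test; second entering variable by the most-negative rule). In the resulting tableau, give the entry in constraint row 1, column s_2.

Ratio test on column x_2 — row 1: 19/(5/2) = 38/5; row 2: 9/(1/2) = 18; row 3: 5/(5/2) = 2. Minimum is 2 at row 3 (x_3 leaves); pivot element 5/2.
Divide row 3 by 5/2; eliminate column x_2 from the other rows.
Second iteration: most negative z-row entry is -5 in column x_4, so x_4 enters.
Ratio test on column x_4 — row 1: entry 0 ≤ 0; row 2: 8/(12/5) = 10/3; row 3: 2/(1/5) = 10. Minimum is 10/3 at row 2 (s_2 leaves); pivot element 12/5.
Divide row 2 by 12/5; eliminate column x_4 from the other rows.
After both pivots, the entry at constraint row 1, column s_2 is 0.

0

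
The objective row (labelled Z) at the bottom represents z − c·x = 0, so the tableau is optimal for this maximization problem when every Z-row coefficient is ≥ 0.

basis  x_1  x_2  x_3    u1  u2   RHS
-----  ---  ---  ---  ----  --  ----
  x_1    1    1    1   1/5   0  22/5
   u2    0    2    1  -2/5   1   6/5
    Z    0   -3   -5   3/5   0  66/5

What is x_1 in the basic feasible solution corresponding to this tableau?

x_1 is basic (row 1); its value is the RHS of that row, 22/5.

22/5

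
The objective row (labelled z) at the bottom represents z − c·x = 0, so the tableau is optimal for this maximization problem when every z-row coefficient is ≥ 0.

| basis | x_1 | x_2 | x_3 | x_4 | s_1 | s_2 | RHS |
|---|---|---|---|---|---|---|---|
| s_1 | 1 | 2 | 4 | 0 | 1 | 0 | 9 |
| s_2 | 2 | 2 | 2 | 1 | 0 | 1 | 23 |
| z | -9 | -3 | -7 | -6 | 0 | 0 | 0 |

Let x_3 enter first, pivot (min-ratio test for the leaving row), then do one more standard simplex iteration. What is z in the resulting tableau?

81

Ratio test on column x_3 — row 1: 9/4 = 9/4; row 2: 23/2 = 23/2. Minimum is 9/4 at row 1 (s_1 leaves); pivot element 4.
Pivot on row 1; the z-row RHS becomes 0 − (-7)·(9/4) = 63/4.
Next entering variable (most negative z-row entry -29/4): x_1.
Ratio test on column x_1 — row 1: (9/4)/(1/4) = 9; row 2: (37/2)/(3/2) = 37/3. Minimum is 9 at row 1 (x_3 leaves); pivot element 1/4.
After the second pivot the z-row RHS is 63/4 − (-29/4)·9 = 81.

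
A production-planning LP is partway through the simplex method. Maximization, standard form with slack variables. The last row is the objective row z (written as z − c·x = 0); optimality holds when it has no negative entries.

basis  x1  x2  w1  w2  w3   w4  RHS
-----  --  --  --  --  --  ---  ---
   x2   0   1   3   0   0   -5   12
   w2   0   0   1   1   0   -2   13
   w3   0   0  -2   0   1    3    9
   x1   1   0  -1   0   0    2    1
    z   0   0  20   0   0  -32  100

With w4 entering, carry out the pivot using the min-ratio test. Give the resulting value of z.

Ratio test on column w4 — row 1: entry -5 ≤ 0; row 2: entry -2 ≤ 0; row 3: 9/3 = 3; row 4: 1/2 = 1/2. Minimum is 1/2 at row 4 (x1 leaves); pivot element 2.
Pivot on row 4; the z-row RHS becomes 100 − (-32)·(1/2) = 116.

116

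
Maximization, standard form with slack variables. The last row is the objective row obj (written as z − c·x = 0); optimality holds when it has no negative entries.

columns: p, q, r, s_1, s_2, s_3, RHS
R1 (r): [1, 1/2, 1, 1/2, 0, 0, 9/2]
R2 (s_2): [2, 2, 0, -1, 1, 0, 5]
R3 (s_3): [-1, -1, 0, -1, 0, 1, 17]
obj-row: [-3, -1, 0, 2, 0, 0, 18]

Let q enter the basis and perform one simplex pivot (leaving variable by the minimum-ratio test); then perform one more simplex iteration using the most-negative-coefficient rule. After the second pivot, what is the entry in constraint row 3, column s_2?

1/2

Ratio test on column q — row 1: (9/2)/(1/2) = 9; row 2: 5/2 = 5/2; row 3: entry -1 ≤ 0. Minimum is 5/2 at row 2 (s_2 leaves); pivot element 2.
Divide row 2 by 2; eliminate column q from the other rows.
Second iteration: most negative obj-row entry is -2 in column p, so p enters.
Ratio test on column p — row 1: (13/4)/(1/2) = 13/2; row 2: (5/2)/1 = 5/2; row 3: entry 0 ≤ 0. Minimum is 5/2 at row 2 (q leaves); pivot element 1.
Divide row 2 by 1; eliminate column p from the other rows.
After both pivots, the entry at constraint row 3, column s_2 is 1/2.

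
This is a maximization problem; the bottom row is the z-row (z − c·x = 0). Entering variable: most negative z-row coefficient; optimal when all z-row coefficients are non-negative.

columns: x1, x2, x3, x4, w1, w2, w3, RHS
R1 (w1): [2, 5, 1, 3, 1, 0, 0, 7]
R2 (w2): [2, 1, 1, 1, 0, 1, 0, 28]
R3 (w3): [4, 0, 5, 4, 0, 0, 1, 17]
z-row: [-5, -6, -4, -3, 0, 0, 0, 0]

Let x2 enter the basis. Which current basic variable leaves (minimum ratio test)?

w1

Column x2 entries and ratios — w1: 7/5 = 7/5; w2: 28/1 = 28; w3: 0 ≤ 0, skip.
Smallest ratio is 7/5 in the row of w1, so w1 leaves.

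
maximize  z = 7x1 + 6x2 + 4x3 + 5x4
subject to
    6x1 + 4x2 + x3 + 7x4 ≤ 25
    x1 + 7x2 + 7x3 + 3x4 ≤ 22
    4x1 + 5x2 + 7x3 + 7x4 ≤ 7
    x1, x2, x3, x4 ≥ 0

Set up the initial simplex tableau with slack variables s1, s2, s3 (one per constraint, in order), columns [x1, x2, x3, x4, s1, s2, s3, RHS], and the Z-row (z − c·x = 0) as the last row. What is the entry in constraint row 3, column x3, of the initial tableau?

Constraint 3 has coefficient 7 on x3.

7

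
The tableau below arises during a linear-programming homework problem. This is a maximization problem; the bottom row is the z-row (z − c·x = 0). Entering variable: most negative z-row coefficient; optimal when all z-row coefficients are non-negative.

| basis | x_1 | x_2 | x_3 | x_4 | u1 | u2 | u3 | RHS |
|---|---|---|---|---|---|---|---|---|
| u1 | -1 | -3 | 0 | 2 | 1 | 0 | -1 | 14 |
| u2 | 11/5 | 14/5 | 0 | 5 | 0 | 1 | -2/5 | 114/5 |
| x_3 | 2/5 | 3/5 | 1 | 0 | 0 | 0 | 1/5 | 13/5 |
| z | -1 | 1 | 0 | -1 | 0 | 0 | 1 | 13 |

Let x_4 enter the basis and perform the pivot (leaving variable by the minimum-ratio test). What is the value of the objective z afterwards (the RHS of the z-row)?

Ratio test on column x_4 — row 1: 14/2 = 7; row 2: (114/5)/5 = 114/25; row 3: entry 0 ≤ 0. Minimum is 114/25 at row 2 (u2 leaves); pivot element 5.
Pivot on row 2; the z-row RHS becomes 13 − (-1)·(114/25) = 439/25.

439/25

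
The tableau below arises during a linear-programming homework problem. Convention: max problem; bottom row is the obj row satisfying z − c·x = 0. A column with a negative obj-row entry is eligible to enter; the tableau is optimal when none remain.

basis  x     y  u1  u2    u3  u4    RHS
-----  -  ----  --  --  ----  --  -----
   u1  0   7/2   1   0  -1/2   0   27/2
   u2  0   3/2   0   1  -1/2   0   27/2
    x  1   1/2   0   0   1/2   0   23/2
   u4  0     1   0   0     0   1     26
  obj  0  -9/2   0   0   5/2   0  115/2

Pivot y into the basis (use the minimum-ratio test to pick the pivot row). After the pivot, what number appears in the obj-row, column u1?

Ratio test on column y — row 1: (27/2)/(7/2) = 27/7; row 2: (27/2)/(3/2) = 9; row 3: (23/2)/(1/2) = 23; row 4: 26/1 = 26. Minimum is 27/7 at row 1 (u1 leaves); pivot element 7/2.
Divide row 1 by 7/2; eliminate column y from the other rows.
obj-row update in column u1: 0 − (-9/2)·(2/7) = 9/7.

9/7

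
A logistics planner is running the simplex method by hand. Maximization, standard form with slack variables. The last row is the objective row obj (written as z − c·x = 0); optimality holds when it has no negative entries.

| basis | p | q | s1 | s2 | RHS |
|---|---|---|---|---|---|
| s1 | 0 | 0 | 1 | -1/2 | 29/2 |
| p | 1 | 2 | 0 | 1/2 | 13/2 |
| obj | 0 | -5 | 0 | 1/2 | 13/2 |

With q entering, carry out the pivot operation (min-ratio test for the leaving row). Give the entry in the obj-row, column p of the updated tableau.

Ratio test on column q — row 1: entry 0 ≤ 0; row 2: (13/2)/2 = 13/4. Minimum is 13/4 at row 2 (p leaves); pivot element 2.
Divide row 2 by 2; eliminate column q from the other rows.
obj-row update in column p: 0 − (-5)·(1/2) = 5/2.

5/2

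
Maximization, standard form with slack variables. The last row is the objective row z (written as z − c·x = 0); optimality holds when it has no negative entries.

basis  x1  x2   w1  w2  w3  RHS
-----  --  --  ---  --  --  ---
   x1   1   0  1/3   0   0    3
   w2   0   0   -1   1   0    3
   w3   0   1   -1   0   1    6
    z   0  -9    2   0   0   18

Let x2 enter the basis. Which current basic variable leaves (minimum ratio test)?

Column x2 entries and ratios — x1: 0 ≤ 0, skip; w2: 0 ≤ 0, skip; w3: 6/1 = 6.
Smallest ratio is 6 in the row of w3, so w3 leaves.

w3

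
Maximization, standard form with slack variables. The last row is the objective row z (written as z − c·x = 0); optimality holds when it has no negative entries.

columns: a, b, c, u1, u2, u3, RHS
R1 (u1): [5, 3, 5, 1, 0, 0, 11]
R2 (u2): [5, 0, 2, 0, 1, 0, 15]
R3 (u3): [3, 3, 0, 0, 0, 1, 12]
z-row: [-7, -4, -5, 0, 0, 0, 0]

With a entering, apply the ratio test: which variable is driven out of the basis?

Column a entries and ratios — u1: 11/5 = 11/5; u2: 15/5 = 3; u3: 12/3 = 4.
Smallest ratio is 11/5 in the row of u1, so u1 leaves.

u1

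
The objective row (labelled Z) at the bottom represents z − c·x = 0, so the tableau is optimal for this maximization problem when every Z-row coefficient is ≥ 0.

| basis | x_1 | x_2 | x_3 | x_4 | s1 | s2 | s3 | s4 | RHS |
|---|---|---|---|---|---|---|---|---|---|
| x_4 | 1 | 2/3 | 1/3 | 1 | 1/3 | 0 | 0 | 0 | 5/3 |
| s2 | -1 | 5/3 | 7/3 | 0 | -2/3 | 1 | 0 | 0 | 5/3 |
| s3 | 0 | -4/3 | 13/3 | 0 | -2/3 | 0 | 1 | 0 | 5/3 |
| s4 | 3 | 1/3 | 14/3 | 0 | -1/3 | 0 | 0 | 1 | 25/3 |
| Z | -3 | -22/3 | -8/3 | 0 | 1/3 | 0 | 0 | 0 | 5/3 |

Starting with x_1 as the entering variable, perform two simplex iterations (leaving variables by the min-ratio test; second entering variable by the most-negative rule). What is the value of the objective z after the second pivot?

100/7

Ratio test on column x_1 — row 1: (5/3)/1 = 5/3; row 2: entry -1 ≤ 0; row 3: entry 0 ≤ 0; row 4: (25/3)/3 = 25/9. Minimum is 5/3 at row 1 (x_4 leaves); pivot element 1.
Pivot on row 1; the Z-row RHS becomes 5/3 − (-3)·(5/3) = 20/3.
Next entering variable (most negative Z-row entry -16/3): x_2.
Ratio test on column x_2 — row 1: (5/3)/(2/3) = 5/2; row 2: (10/3)/(7/3) = 10/7; row 3: entry -4/3 ≤ 0; row 4: entry -5/3 ≤ 0. Minimum is 10/7 at row 2 (s2 leaves); pivot element 7/3.
After the second pivot the Z-row RHS is 20/3 − (-16/3)·(10/7) = 100/7.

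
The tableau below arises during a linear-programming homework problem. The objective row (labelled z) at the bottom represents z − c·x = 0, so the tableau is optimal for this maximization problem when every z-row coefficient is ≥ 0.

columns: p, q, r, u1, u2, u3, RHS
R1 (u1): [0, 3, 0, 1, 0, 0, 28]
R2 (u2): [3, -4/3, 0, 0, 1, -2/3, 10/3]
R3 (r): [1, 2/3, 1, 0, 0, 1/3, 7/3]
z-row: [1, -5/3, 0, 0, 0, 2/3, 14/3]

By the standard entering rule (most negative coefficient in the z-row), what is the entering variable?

Negative z-row entries: q: -5/3.
The most negative is -5/3 in column q, so q enters.

q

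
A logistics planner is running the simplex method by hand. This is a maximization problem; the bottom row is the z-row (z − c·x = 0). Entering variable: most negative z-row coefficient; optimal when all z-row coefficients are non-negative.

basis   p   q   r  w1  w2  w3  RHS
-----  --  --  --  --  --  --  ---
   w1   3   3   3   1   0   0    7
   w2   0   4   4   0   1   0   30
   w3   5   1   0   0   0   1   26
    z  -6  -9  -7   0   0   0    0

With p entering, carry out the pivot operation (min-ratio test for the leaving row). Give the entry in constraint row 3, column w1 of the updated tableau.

-5/3

Ratio test on column p — row 1: 7/3 = 7/3; row 2: entry 0 ≤ 0; row 3: 26/5 = 26/5. Minimum is 7/3 at row 1 (w1 leaves); pivot element 3.
Divide row 1 by 3; eliminate column p from the other rows.
Row 3 update in column w1: 0 − 5·(1/3) = -5/3.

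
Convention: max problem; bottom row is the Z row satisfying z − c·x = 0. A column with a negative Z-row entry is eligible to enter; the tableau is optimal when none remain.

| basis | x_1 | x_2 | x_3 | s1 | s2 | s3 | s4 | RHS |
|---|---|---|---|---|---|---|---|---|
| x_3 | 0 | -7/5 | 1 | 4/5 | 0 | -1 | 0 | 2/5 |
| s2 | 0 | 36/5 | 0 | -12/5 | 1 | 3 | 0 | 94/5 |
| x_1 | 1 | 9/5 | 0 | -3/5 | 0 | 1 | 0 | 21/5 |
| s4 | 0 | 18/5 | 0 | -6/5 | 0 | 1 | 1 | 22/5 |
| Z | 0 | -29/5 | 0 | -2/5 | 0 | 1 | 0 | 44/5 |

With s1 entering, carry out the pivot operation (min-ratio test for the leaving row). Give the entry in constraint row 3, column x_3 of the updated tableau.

3/4

Ratio test on column s1 — row 1: (2/5)/(4/5) = 1/2; row 2: entry -12/5 ≤ 0; row 3: entry -3/5 ≤ 0; row 4: entry -6/5 ≤ 0. Minimum is 1/2 at row 1 (x_3 leaves); pivot element 4/5.
Divide row 1 by 4/5; eliminate column s1 from the other rows.
Row 3 update in column x_3: 0 − (-3/5)·(5/4) = 3/4.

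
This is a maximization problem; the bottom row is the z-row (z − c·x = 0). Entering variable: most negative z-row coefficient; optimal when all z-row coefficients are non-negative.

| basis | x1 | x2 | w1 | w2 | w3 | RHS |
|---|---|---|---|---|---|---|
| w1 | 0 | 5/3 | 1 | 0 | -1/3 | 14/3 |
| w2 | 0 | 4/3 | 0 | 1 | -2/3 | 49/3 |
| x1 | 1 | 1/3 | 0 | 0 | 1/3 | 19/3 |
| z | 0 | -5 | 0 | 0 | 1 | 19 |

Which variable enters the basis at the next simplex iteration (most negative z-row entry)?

Negative z-row entries: x2: -5.
The most negative is -5 in column x2, so x2 enters.

x2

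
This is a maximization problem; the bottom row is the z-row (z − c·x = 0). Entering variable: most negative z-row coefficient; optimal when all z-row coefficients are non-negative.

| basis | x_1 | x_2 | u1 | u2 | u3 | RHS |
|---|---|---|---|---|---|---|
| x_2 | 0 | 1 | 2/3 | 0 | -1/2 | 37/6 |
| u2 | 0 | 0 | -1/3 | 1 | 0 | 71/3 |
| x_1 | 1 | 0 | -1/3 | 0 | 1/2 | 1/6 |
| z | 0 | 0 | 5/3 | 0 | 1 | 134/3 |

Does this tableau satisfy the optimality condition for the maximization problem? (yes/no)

yes

Every z-row coefficient is ≥ 0, so the tableau is optimal.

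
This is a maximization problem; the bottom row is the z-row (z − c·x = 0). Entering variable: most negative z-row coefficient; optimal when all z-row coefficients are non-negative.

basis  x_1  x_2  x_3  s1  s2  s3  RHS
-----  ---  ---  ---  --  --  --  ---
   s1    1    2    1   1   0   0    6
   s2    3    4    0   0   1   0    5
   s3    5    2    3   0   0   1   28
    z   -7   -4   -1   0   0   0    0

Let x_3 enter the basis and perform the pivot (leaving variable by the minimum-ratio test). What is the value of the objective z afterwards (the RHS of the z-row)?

Ratio test on column x_3 — row 1: 6/1 = 6; row 2: entry 0 ≤ 0; row 3: 28/3 = 28/3. Minimum is 6 at row 1 (s1 leaves); pivot element 1.
Pivot on row 1; the z-row RHS becomes 0 − (-1)·6 = 6.

6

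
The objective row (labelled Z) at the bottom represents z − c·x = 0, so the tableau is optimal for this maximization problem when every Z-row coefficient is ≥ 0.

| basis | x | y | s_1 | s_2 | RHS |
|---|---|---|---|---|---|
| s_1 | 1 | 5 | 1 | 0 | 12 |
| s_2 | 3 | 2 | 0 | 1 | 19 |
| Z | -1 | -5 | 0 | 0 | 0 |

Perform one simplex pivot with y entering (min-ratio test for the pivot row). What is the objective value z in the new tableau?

Ratio test on column y — row 1: 12/5 = 12/5; row 2: 19/2 = 19/2. Minimum is 12/5 at row 1 (s_1 leaves); pivot element 5.
Pivot on row 1; the Z-row RHS becomes 0 − (-5)·(12/5) = 12.

12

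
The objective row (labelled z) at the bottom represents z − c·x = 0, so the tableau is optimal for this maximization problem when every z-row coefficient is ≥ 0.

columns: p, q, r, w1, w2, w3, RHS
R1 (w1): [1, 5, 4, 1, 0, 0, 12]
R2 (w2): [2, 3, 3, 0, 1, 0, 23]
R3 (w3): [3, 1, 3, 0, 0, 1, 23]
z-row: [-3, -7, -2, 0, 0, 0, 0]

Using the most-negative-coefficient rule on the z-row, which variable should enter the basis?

Negative z-row entries: p: -3, q: -7, r: -2.
The most negative is -7 in column q, so q enters.

q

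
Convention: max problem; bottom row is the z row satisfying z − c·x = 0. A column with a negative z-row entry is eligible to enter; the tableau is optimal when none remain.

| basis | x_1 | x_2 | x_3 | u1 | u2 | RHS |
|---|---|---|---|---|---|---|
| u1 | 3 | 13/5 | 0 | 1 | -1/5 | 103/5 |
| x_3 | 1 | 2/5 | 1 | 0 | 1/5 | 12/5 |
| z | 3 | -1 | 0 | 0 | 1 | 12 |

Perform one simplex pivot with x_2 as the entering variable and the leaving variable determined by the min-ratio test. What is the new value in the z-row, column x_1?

Ratio test on column x_2 — row 1: (103/5)/(13/5) = 103/13; row 2: (12/5)/(2/5) = 6. Minimum is 6 at row 2 (x_3 leaves); pivot element 2/5.
Divide row 2 by 2/5; eliminate column x_2 from the other rows.
z-row update in column x_1: 3 − (-1)·(5/2) = 11/2.

11/2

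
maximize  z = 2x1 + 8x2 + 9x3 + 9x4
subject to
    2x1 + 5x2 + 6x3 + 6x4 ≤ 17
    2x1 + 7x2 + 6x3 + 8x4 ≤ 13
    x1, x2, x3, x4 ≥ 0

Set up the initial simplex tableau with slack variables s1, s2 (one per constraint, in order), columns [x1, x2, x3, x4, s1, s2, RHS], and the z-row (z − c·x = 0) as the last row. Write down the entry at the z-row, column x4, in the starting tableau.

The z-row carries the negated objective coefficients: the x4 entry is -9.

-9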